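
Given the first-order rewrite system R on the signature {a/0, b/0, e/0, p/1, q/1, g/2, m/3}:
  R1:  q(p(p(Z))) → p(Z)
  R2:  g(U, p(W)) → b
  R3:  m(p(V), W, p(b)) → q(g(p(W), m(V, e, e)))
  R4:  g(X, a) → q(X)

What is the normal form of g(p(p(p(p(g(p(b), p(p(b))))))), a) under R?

1. g(p(p(p(p(g(p(b), p(p(b))))))), a)  →  q(p(p(p(p(g(p(b), p(p(b))))))))   [R4 at ε]
2. q(p(p(p(p(g(p(b), p(p(b))))))))  →  p(p(p(g(p(b), p(p(b))))))   [R1 at ε]
3. p(p(p(g(p(b), p(p(b))))))  →  p(p(p(b)))   [R2 at 1.1.1]

p(p(p(b)))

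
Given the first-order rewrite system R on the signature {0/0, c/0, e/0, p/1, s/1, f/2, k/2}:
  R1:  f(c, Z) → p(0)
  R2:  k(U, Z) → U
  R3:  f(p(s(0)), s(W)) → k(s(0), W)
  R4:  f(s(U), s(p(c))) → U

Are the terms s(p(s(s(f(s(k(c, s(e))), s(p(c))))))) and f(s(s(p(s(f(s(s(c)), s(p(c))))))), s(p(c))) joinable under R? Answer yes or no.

yes — NF(t₁) = s(p(s(s(c)))), NF(t₂) = s(p(s(s(c))))

Reduce t₁ = s(p(s(s(f(s(k(c, s(e))), s(p(c))))))):
1. s(p(s(s(f(s(k(c, s(e))), s(p(c)))))))  →  s(p(s(s(k(c, s(e))))))   [R4 at 1.1.1.1]
2. s(p(s(s(k(c, s(e))))))  →  s(p(s(s(c))))   [R2 at 1.1.1.1]

Reduce t₂ = f(s(s(p(s(f(s(s(c)), s(p(c))))))), s(p(c))):
1. f(s(s(p(s(f(s(s(c)), s(p(c))))))), s(p(c)))  →  s(p(s(f(s(s(c)), s(p(c))))))   [R4 at ε]
2. s(p(s(f(s(s(c)), s(p(c))))))  →  s(p(s(s(c))))   [R4 at 1.1.1]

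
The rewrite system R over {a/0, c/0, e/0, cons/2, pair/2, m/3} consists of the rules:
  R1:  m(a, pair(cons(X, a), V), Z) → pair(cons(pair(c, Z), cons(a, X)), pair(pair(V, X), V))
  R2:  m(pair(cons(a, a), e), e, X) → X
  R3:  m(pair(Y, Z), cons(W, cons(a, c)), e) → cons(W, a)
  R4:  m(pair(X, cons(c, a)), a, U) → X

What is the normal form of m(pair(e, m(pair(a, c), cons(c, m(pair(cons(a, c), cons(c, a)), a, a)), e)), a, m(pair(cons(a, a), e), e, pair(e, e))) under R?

e

1. m(pair(e, m(pair(a, c), cons(c, m(pair(cons(a, c), cons(c, a)), a, a)), e)), a, m(pair(cons(a, a), e), e, pair(e, e)))  →  m(pair(e, m(pair(a, c), cons(c, cons(a, c)), e)), a, m(pair(cons(a, a), e), e, pair(e, e)))   [R4 at 1.2.2.2]
2. m(pair(e, m(pair(a, c), cons(c, cons(a, c)), e)), a, m(pair(cons(a, a), e), e, pair(e, e)))  →  m(pair(e, cons(c, a)), a, m(pair(cons(a, a), e), e, pair(e, e)))   [R3 at 1.2]
3. m(pair(e, cons(c, a)), a, m(pair(cons(a, a), e), e, pair(e, e)))  →  e   [R4 at ε]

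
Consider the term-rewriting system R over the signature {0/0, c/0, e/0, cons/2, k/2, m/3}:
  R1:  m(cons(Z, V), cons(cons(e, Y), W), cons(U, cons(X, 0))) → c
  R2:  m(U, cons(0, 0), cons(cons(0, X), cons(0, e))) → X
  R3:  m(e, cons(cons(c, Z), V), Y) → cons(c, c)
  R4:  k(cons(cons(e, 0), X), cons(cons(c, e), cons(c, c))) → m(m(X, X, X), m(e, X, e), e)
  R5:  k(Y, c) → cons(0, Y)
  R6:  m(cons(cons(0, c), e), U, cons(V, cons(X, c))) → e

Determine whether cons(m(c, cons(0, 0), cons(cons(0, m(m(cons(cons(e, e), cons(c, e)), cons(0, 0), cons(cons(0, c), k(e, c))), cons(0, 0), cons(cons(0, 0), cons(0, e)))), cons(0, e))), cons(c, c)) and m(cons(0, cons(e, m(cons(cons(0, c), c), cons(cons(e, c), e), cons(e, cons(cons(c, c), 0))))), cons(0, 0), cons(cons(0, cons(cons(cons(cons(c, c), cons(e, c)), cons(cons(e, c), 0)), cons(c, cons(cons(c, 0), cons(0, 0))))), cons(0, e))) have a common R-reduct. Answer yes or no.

Reduce t₁ = cons(m(c, cons(0, 0), cons(cons(0, m(m(cons(cons(e, e), cons(c, e)), cons(0, 0), cons(cons(0, c), k(e, c))), cons(0, 0), cons(cons(0, 0), cons(0, e)))), cons(0, e))), cons(c, c)):
1. cons(m(c, cons(0, 0), cons(cons(0, m(m(cons(cons(e, e), cons(c, e)), cons(0, 0), cons(cons(0, c), k(e, c))), cons(0, 0), cons(cons(0, 0), cons(0, e)))), cons(0, e))), cons(c, c))  →  cons(m(m(cons(cons(e, e), cons(c, e)), cons(0, 0), cons(cons(0, c), k(e, c))), cons(0, 0), cons(cons(0, 0), cons(0, e))), cons(c, c))   [R2 at 1]
2. cons(m(m(cons(cons(e, e), cons(c, e)), cons(0, 0), cons(cons(0, c), k(e, c))), cons(0, 0), cons(cons(0, 0), cons(0, e))), cons(c, c))  →  cons(0, cons(c, c))   [R2 at 1]

Reduce t₂ = m(cons(0, cons(e, m(cons(cons(0, c), c), cons(cons(e, c), e), cons(e, cons(cons(c, c), 0))))), cons(0, 0), cons(cons(0, cons(cons(cons(cons(c, c), cons(e, c)), cons(cons(e, c), 0)), cons(c, cons(cons(c, 0), cons(0, 0))))), cons(0, e))):
1. m(cons(0, cons(e, m(cons(cons(0, c), c), cons(cons(e, c), e), cons(e, cons(cons(c, c), 0))))), cons(0, 0), cons(cons(0, cons(cons(cons(cons(c, c), cons(e, c)), cons(cons(e, c), 0)), cons(c, cons(cons(c, 0), cons(0, 0))))), cons(0, e)))  →  cons(cons(cons(cons(c, c), cons(e, c)), cons(cons(e, c), 0)), cons(c, cons(cons(c, 0), cons(0, 0))))   [R2 at ε]

no — NF(t₁) = cons(0, cons(c, c)), NF(t₂) = cons(cons(cons(cons(c, c), cons(e, c)), cons(cons(e, c), 0)), cons(c, cons(cons(c, 0), cons(0, 0))))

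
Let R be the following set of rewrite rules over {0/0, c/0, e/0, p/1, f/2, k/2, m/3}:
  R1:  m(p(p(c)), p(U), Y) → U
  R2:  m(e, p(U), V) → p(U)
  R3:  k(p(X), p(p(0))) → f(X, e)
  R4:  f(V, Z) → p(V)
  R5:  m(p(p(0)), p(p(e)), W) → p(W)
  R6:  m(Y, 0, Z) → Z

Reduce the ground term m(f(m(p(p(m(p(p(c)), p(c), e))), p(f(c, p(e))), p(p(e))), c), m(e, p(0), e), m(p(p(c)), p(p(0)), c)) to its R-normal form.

0

1. m(f(m(p(p(m(p(p(c)), p(c), e))), p(f(c, p(e))), p(p(e))), c), m(e, p(0), e), m(p(p(c)), p(p(0)), c))  →  m(p(m(p(p(m(p(p(c)), p(c), e))), p(f(c, p(e))), p(p(e)))), m(e, p(0), e), m(p(p(c)), p(p(0)), c))   [R4 at 1]
2. m(p(m(p(p(m(p(p(c)), p(c), e))), p(f(c, p(e))), p(p(e)))), m(e, p(0), e), m(p(p(c)), p(p(0)), c))  →  m(p(m(p(p(c)), p(f(c, p(e))), p(p(e)))), m(e, p(0), e), m(p(p(c)), p(p(0)), c))   [R1 at 1.1.1.1.1]
3. m(p(m(p(p(c)), p(f(c, p(e))), p(p(e)))), m(e, p(0), e), m(p(p(c)), p(p(0)), c))  →  m(p(f(c, p(e))), m(e, p(0), e), m(p(p(c)), p(p(0)), c))   [R1 at 1.1]
4. m(p(f(c, p(e))), m(e, p(0), e), m(p(p(c)), p(p(0)), c))  →  m(p(p(c)), m(e, p(0), e), m(p(p(c)), p(p(0)), c))   [R4 at 1.1]
5. m(p(p(c)), m(e, p(0), e), m(p(p(c)), p(p(0)), c))  →  m(p(p(c)), p(0), m(p(p(c)), p(p(0)), c))   [R2 at 2]
6. m(p(p(c)), p(0), m(p(p(c)), p(p(0)), c))  →  0   [R1 at ε]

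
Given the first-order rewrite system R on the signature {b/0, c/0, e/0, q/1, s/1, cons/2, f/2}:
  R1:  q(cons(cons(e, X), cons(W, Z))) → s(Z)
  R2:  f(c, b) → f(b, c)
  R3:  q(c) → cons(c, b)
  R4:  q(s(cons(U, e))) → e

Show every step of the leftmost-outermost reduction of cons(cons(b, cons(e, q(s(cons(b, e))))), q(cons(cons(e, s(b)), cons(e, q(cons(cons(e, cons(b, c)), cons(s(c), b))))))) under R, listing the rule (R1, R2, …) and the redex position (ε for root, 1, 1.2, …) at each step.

1. cons(cons(b, cons(e, q(s(cons(b, e))))), q(cons(cons(e, s(b)), cons(e, q(cons(cons(e, cons(b, c)), cons(s(c), b)))))))  →  cons(cons(b, cons(e, e)), q(cons(cons(e, s(b)), cons(e, q(cons(cons(e, cons(b, c)), cons(s(c), b)))))))   [R4 at 1.2.2]
2. cons(cons(b, cons(e, e)), q(cons(cons(e, s(b)), cons(e, q(cons(cons(e, cons(b, c)), cons(s(c), b)))))))  →  cons(cons(b, cons(e, e)), s(q(cons(cons(e, cons(b, c)), cons(s(c), b)))))   [R1 at 2]
3. cons(cons(b, cons(e, e)), s(q(cons(cons(e, cons(b, c)), cons(s(c), b)))))  →  cons(cons(b, cons(e, e)), s(s(b)))   [R1 at 2.1]

cons(cons(b, cons(e, e)), s(s(b)))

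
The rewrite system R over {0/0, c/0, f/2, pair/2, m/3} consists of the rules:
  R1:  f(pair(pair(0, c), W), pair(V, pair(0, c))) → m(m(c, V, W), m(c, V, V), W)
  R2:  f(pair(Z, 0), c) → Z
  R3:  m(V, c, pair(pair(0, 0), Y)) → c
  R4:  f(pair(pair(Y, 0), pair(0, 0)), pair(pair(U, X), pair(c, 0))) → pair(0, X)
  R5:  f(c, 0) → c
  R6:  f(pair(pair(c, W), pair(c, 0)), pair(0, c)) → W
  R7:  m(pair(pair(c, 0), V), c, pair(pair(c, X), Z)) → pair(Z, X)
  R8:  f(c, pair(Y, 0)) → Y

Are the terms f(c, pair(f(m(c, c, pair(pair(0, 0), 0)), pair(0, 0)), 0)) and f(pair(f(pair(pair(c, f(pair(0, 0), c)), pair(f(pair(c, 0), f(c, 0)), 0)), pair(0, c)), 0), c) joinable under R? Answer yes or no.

yes — NF(t₁) = 0, NF(t₂) = 0

Reduce t₁ = f(c, pair(f(m(c, c, pair(pair(0, 0), 0)), pair(0, 0)), 0)):
1. f(c, pair(f(m(c, c, pair(pair(0, 0), 0)), pair(0, 0)), 0))  →  f(m(c, c, pair(pair(0, 0), 0)), pair(0, 0))   [R8 at ε]
2. f(m(c, c, pair(pair(0, 0), 0)), pair(0, 0))  →  f(c, pair(0, 0))   [R3 at 1]
3. f(c, pair(0, 0))  →  0   [R8 at ε]

Reduce t₂ = f(pair(f(pair(pair(c, f(pair(0, 0), c)), pair(f(pair(c, 0), f(c, 0)), 0)), pair(0, c)), 0), c):
1. f(pair(f(pair(pair(c, f(pair(0, 0), c)), pair(f(pair(c, 0), f(c, 0)), 0)), pair(0, c)), 0), c)  →  f(pair(pair(c, f(pair(0, 0), c)), pair(f(pair(c, 0), f(c, 0)), 0)), pair(0, c))   [R2 at ε]
2. f(pair(pair(c, f(pair(0, 0), c)), pair(f(pair(c, 0), f(c, 0)), 0)), pair(0, c))  →  f(pair(pair(c, 0), pair(f(pair(c, 0), f(c, 0)), 0)), pair(0, c))   [R2 at 1.1.2]
3. f(pair(pair(c, 0), pair(f(pair(c, 0), f(c, 0)), 0)), pair(0, c))  →  f(pair(pair(c, 0), pair(f(pair(c, 0), c), 0)), pair(0, c))   [R5 at 1.2.1.2]
4. f(pair(pair(c, 0), pair(f(pair(c, 0), c), 0)), pair(0, c))  →  f(pair(pair(c, 0), pair(c, 0)), pair(0, c))   [R2 at 1.2.1]
5. f(pair(pair(c, 0), pair(c, 0)), pair(0, c))  →  0   [R6 at ε]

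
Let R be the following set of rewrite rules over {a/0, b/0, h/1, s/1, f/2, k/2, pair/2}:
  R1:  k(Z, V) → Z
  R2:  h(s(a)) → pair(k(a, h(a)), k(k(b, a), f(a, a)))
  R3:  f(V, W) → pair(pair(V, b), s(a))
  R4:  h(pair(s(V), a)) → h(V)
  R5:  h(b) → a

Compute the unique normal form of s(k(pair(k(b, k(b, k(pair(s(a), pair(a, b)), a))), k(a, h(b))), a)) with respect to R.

s(pair(b, a))

1. s(k(pair(k(b, k(b, k(pair(s(a), pair(a, b)), a))), k(a, h(b))), a))  →  s(pair(k(b, k(b, k(pair(s(a), pair(a, b)), a))), k(a, h(b))))   [R1 at 1]
2. s(pair(k(b, k(b, k(pair(s(a), pair(a, b)), a))), k(a, h(b))))  →  s(pair(b, k(a, h(b))))   [R1 at 1.1]
3. s(pair(b, k(a, h(b))))  →  s(pair(b, a))   [R1 at 1.2]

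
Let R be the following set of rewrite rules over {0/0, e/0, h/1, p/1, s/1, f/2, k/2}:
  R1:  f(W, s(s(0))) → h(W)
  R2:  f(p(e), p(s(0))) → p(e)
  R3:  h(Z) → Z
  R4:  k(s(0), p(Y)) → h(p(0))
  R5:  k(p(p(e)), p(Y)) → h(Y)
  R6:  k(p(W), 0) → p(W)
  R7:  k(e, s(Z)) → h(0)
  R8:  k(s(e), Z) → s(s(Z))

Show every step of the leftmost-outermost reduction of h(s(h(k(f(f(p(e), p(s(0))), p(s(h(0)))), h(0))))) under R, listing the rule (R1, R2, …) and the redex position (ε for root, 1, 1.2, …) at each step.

1. h(s(h(k(f(f(p(e), p(s(0))), p(s(h(0)))), h(0)))))  →  s(h(k(f(f(p(e), p(s(0))), p(s(h(0)))), h(0))))   [R3 at ε]
2. s(h(k(f(f(p(e), p(s(0))), p(s(h(0)))), h(0))))  →  s(k(f(f(p(e), p(s(0))), p(s(h(0)))), h(0)))   [R3 at 1]
3. s(k(f(f(p(e), p(s(0))), p(s(h(0)))), h(0)))  →  s(k(f(p(e), p(s(h(0)))), h(0)))   [R2 at 1.1.1]
4. s(k(f(p(e), p(s(h(0)))), h(0)))  →  s(k(f(p(e), p(s(0))), h(0)))   [R3 at 1.1.2.1.1]
5. s(k(f(p(e), p(s(0))), h(0)))  →  s(k(p(e), h(0)))   [R2 at 1.1]
6. s(k(p(e), h(0)))  →  s(k(p(e), 0))   [R3 at 1.2]
7. s(k(p(e), 0))  →  s(p(e))   [R6 at 1]

s(p(e))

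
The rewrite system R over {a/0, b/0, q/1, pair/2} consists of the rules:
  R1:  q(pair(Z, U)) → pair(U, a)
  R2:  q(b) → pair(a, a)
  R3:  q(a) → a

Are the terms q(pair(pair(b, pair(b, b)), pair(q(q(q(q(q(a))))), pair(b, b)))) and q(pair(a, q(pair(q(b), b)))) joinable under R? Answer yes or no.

Reduce t₁ = q(pair(pair(b, pair(b, b)), pair(q(q(q(q(q(a))))), pair(b, b)))):
1. q(pair(pair(b, pair(b, b)), pair(q(q(q(q(q(a))))), pair(b, b))))  →  pair(pair(q(q(q(q(q(a))))), pair(b, b)), a)   [R1 at ε]
2. pair(pair(q(q(q(q(q(a))))), pair(b, b)), a)  →  pair(pair(q(q(q(q(a)))), pair(b, b)), a)   [R3 at 1.1.1.1.1.1]
3. pair(pair(q(q(q(q(a)))), pair(b, b)), a)  →  pair(pair(q(q(q(a))), pair(b, b)), a)   [R3 at 1.1.1.1.1]
4. pair(pair(q(q(q(a))), pair(b, b)), a)  →  pair(pair(q(q(a)), pair(b, b)), a)   [R3 at 1.1.1.1]
5. pair(pair(q(q(a)), pair(b, b)), a)  →  pair(pair(q(a), pair(b, b)), a)   [R3 at 1.1.1]
6. pair(pair(q(a), pair(b, b)), a)  →  pair(pair(a, pair(b, b)), a)   [R3 at 1.1]

Reduce t₂ = q(pair(a, q(pair(q(b), b)))):
1. q(pair(a, q(pair(q(b), b))))  →  pair(q(pair(q(b), b)), a)   [R1 at ε]
2. pair(q(pair(q(b), b)), a)  →  pair(pair(b, a), a)   [R1 at 1]

no — NF(t₁) = pair(pair(a, pair(b, b)), a), NF(t₂) = pair(pair(b, a), a)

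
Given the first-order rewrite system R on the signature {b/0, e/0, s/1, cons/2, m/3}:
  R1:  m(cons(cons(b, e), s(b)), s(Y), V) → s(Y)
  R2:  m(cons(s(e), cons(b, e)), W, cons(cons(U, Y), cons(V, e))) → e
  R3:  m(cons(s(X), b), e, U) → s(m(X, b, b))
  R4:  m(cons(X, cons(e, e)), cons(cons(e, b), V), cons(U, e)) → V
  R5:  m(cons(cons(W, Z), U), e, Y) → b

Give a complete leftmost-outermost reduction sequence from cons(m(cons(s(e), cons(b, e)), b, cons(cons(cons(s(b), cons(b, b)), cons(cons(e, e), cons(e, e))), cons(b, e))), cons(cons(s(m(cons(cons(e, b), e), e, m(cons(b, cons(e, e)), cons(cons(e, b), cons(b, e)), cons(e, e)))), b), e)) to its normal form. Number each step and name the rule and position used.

cons(e, cons(cons(s(b), b), e))

1. cons(m(cons(s(e), cons(b, e)), b, cons(cons(cons(s(b), cons(b, b)), cons(cons(e, e), cons(e, e))), cons(b, e))), cons(cons(s(m(cons(cons(e, b), e), e, m(cons(b, cons(e, e)), cons(cons(e, b), cons(b, e)), cons(e, e)))), b), e))  →  cons(e, cons(cons(s(m(cons(cons(e, b), e), e, m(cons(b, cons(e, e)), cons(cons(e, b), cons(b, e)), cons(e, e)))), b), e))   [R2 at 1]
2. cons(e, cons(cons(s(m(cons(cons(e, b), e), e, m(cons(b, cons(e, e)), cons(cons(e, b), cons(b, e)), cons(e, e)))), b), e))  →  cons(e, cons(cons(s(b), b), e))   [R5 at 2.1.1.1]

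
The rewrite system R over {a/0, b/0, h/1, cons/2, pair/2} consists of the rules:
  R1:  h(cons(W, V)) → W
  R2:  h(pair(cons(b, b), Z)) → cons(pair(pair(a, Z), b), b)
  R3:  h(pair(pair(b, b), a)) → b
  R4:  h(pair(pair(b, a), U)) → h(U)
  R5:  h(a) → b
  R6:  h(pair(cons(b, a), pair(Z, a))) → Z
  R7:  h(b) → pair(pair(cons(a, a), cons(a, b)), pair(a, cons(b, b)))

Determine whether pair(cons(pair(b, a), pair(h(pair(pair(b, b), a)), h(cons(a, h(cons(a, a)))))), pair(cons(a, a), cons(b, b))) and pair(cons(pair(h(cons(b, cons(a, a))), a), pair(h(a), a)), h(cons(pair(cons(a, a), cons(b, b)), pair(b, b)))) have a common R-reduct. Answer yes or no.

Reduce t₁ = pair(cons(pair(b, a), pair(h(pair(pair(b, b), a)), h(cons(a, h(cons(a, a)))))), pair(cons(a, a), cons(b, b))):
1. pair(cons(pair(b, a), pair(h(pair(pair(b, b), a)), h(cons(a, h(cons(a, a)))))), pair(cons(a, a), cons(b, b)))  →  pair(cons(pair(b, a), pair(b, h(cons(a, h(cons(a, a)))))), pair(cons(a, a), cons(b, b)))   [R3 at 1.2.1]
2. pair(cons(pair(b, a), pair(b, h(cons(a, h(cons(a, a)))))), pair(cons(a, a), cons(b, b)))  →  pair(cons(pair(b, a), pair(b, a)), pair(cons(a, a), cons(b, b)))   [R1 at 1.2.2]

Reduce t₂ = pair(cons(pair(h(cons(b, cons(a, a))), a), pair(h(a), a)), h(cons(pair(cons(a, a), cons(b, b)), pair(b, b)))):
1. pair(cons(pair(h(cons(b, cons(a, a))), a), pair(h(a), a)), h(cons(pair(cons(a, a), cons(b, b)), pair(b, b))))  →  pair(cons(pair(b, a), pair(h(a), a)), h(cons(pair(cons(a, a), cons(b, b)), pair(b, b))))   [R1 at 1.1.1]
2. pair(cons(pair(b, a), pair(h(a), a)), h(cons(pair(cons(a, a), cons(b, b)), pair(b, b))))  →  pair(cons(pair(b, a), pair(b, a)), h(cons(pair(cons(a, a), cons(b, b)), pair(b, b))))   [R5 at 1.2.1]
3. pair(cons(pair(b, a), pair(b, a)), h(cons(pair(cons(a, a), cons(b, b)), pair(b, b))))  →  pair(cons(pair(b, a), pair(b, a)), pair(cons(a, a), cons(b, b)))   [R1 at 2]

yes — NF(t₁) = pair(cons(pair(b, a), pair(b, a)), pair(cons(a, a), cons(b, b))), NF(t₂) = pair(cons(pair(b, a), pair(b, a)), pair(cons(a, a), cons(b, b)))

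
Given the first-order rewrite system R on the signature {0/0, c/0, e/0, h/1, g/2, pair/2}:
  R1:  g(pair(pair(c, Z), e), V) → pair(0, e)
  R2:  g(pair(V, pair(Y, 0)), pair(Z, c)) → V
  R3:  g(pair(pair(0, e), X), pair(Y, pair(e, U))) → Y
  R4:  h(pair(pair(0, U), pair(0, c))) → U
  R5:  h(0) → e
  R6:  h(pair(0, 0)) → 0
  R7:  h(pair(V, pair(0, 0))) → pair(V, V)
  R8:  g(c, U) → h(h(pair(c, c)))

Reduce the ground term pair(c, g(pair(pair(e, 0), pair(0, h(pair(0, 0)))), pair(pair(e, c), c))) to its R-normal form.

pair(c, pair(e, 0))

1. pair(c, g(pair(pair(e, 0), pair(0, h(pair(0, 0)))), pair(pair(e, c), c)))  →  pair(c, g(pair(pair(e, 0), pair(0, 0)), pair(pair(e, c), c)))   [R6 at 2.1.2.2]
2. pair(c, g(pair(pair(e, 0), pair(0, 0)), pair(pair(e, c), c)))  →  pair(c, pair(e, 0))   [R2 at 2]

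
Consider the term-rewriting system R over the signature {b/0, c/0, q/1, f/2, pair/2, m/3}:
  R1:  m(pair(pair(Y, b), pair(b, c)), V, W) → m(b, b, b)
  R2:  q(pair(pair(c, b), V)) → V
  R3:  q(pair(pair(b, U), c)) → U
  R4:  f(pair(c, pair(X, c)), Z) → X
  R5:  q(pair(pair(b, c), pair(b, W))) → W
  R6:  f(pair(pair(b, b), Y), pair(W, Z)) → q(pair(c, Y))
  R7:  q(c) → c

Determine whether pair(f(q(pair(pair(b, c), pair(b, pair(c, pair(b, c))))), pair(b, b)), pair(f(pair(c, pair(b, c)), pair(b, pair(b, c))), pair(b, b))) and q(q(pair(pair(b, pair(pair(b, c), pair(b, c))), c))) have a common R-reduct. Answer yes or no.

Reduce t₁ = pair(f(q(pair(pair(b, c), pair(b, pair(c, pair(b, c))))), pair(b, b)), pair(f(pair(c, pair(b, c)), pair(b, pair(b, c))), pair(b, b))):
1. pair(f(q(pair(pair(b, c), pair(b, pair(c, pair(b, c))))), pair(b, b)), pair(f(pair(c, pair(b, c)), pair(b, pair(b, c))), pair(b, b)))  →  pair(f(pair(c, pair(b, c)), pair(b, b)), pair(f(pair(c, pair(b, c)), pair(b, pair(b, c))), pair(b, b)))   [R5 at 1.1]
2. pair(f(pair(c, pair(b, c)), pair(b, b)), pair(f(pair(c, pair(b, c)), pair(b, pair(b, c))), pair(b, b)))  →  pair(b, pair(f(pair(c, pair(b, c)), pair(b, pair(b, c))), pair(b, b)))   [R4 at 1]
3. pair(b, pair(f(pair(c, pair(b, c)), pair(b, pair(b, c))), pair(b, b)))  →  pair(b, pair(b, pair(b, b)))   [R4 at 2.1]

Reduce t₂ = q(q(pair(pair(b, pair(pair(b, c), pair(b, c))), c))):
1. q(q(pair(pair(b, pair(pair(b, c), pair(b, c))), c)))  →  q(pair(pair(b, c), pair(b, c)))   [R3 at 1]
2. q(pair(pair(b, c), pair(b, c)))  →  c   [R5 at ε]

no — NF(t₁) = pair(b, pair(b, pair(b, b))), NF(t₂) = c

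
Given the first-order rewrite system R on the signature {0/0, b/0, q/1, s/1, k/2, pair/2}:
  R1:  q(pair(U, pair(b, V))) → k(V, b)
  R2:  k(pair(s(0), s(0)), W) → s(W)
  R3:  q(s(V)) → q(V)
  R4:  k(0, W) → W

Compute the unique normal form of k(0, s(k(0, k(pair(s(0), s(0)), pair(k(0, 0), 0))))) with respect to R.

s(s(pair(0, 0)))

1. k(0, s(k(0, k(pair(s(0), s(0)), pair(k(0, 0), 0)))))  →  s(k(0, k(pair(s(0), s(0)), pair(k(0, 0), 0))))   [R4 at ε]
2. s(k(0, k(pair(s(0), s(0)), pair(k(0, 0), 0))))  →  s(k(pair(s(0), s(0)), pair(k(0, 0), 0)))   [R4 at 1]
3. s(k(pair(s(0), s(0)), pair(k(0, 0), 0)))  →  s(s(pair(k(0, 0), 0)))   [R2 at 1]
4. s(s(pair(k(0, 0), 0)))  →  s(s(pair(0, 0)))   [R4 at 1.1.1]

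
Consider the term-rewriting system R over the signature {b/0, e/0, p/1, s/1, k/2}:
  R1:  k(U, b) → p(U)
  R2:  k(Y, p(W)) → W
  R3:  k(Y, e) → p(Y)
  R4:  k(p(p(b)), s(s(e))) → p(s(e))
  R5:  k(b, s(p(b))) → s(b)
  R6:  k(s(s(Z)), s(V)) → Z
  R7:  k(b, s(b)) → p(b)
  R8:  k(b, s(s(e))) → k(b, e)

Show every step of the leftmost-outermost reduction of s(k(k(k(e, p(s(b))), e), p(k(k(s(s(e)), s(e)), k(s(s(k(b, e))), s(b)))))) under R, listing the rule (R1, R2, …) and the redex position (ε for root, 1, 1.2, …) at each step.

s(b)

1. s(k(k(k(e, p(s(b))), e), p(k(k(s(s(e)), s(e)), k(s(s(k(b, e))), s(b))))))  →  s(k(k(s(s(e)), s(e)), k(s(s(k(b, e))), s(b))))   [R2 at 1]
2. s(k(k(s(s(e)), s(e)), k(s(s(k(b, e))), s(b))))  →  s(k(e, k(s(s(k(b, e))), s(b))))   [R6 at 1.1]
3. s(k(e, k(s(s(k(b, e))), s(b))))  →  s(k(e, k(b, e)))   [R6 at 1.2]
4. s(k(e, k(b, e)))  →  s(k(e, p(b)))   [R3 at 1.2]
5. s(k(e, p(b)))  →  s(b)   [R2 at 1]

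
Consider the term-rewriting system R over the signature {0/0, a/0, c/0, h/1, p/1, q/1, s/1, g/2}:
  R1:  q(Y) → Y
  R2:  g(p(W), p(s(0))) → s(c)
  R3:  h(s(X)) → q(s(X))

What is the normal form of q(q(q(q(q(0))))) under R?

1. q(q(q(q(q(0)))))  →  q(q(q(q(0))))   [R1 at ε]
2. q(q(q(q(0))))  →  q(q(q(0)))   [R1 at ε]
3. q(q(q(0)))  →  q(q(0))   [R1 at ε]
4. q(q(0))  →  q(0)   [R1 at ε]
5. q(0)  →  0   [R1 at ε]

0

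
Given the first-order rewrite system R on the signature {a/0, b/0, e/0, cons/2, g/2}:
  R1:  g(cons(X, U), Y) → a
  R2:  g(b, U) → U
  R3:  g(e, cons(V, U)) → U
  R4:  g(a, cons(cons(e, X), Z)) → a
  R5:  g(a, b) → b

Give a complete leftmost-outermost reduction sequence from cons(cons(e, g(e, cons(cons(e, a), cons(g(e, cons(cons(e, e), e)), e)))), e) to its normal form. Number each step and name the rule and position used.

1. cons(cons(e, g(e, cons(cons(e, a), cons(g(e, cons(cons(e, e), e)), e)))), e)  →  cons(cons(e, cons(g(e, cons(cons(e, e), e)), e)), e)   [R3 at 1.2]
2. cons(cons(e, cons(g(e, cons(cons(e, e), e)), e)), e)  →  cons(cons(e, cons(e, e)), e)   [R3 at 1.2.1]

cons(cons(e, cons(e, e)), e)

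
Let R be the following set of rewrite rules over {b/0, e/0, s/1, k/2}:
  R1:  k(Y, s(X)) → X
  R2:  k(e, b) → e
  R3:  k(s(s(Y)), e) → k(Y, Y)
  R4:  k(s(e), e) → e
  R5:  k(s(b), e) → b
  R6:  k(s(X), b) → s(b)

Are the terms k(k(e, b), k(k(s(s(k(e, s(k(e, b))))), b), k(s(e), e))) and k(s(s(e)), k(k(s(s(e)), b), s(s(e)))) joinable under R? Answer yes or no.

yes — NF(t₁) = e, NF(t₂) = e

Reduce t₁ = k(k(e, b), k(k(s(s(k(e, s(k(e, b))))), b), k(s(e), e))):
1. k(k(e, b), k(k(s(s(k(e, s(k(e, b))))), b), k(s(e), e)))  →  k(e, k(k(s(s(k(e, s(k(e, b))))), b), k(s(e), e)))   [R2 at 1]
2. k(e, k(k(s(s(k(e, s(k(e, b))))), b), k(s(e), e)))  →  k(e, k(s(b), k(s(e), e)))   [R6 at 2.1]
3. k(e, k(s(b), k(s(e), e)))  →  k(e, k(s(b), e))   [R4 at 2.2]
4. k(e, k(s(b), e))  →  k(e, b)   [R5 at 2]
5. k(e, b)  →  e   [R2 at ε]

Reduce t₂ = k(s(s(e)), k(k(s(s(e)), b), s(s(e)))):
1. k(s(s(e)), k(k(s(s(e)), b), s(s(e))))  →  k(s(s(e)), s(e))   [R1 at 2]
2. k(s(s(e)), s(e))  →  e   [R1 at ε]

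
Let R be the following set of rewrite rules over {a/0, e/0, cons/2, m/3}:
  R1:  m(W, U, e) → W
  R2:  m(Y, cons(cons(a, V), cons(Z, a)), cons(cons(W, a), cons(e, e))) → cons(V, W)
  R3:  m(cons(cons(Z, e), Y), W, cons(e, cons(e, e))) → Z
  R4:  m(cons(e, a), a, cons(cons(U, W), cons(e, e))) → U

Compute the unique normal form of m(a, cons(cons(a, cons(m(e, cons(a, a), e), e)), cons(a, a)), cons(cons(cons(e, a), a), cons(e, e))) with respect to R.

cons(cons(e, e), cons(e, a))

1. m(a, cons(cons(a, cons(m(e, cons(a, a), e), e)), cons(a, a)), cons(cons(cons(e, a), a), cons(e, e)))  →  cons(cons(m(e, cons(a, a), e), e), cons(e, a))   [R2 at ε]
2. cons(cons(m(e, cons(a, a), e), e), cons(e, a))  →  cons(cons(e, e), cons(e, a))   [R1 at 1.1]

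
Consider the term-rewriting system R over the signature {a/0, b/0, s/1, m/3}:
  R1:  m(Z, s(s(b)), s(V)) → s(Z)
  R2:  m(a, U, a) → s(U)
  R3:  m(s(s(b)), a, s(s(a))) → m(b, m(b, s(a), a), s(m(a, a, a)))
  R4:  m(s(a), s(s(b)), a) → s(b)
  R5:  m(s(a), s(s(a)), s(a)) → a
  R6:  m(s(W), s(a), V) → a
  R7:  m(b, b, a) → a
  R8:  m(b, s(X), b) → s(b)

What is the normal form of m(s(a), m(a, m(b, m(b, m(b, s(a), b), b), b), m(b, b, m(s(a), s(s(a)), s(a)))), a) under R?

1. m(s(a), m(a, m(b, m(b, m(b, s(a), b), b), b), m(b, b, m(s(a), s(s(a)), s(a)))), a)  →  m(s(a), m(a, m(b, m(b, s(b), b), b), m(b, b, m(s(a), s(s(a)), s(a)))), a)   [R8 at 2.2.2.2]
2. m(s(a), m(a, m(b, m(b, s(b), b), b), m(b, b, m(s(a), s(s(a)), s(a)))), a)  →  m(s(a), m(a, m(b, s(b), b), m(b, b, m(s(a), s(s(a)), s(a)))), a)   [R8 at 2.2.2]
3. m(s(a), m(a, m(b, s(b), b), m(b, b, m(s(a), s(s(a)), s(a)))), a)  →  m(s(a), m(a, s(b), m(b, b, m(s(a), s(s(a)), s(a)))), a)   [R8 at 2.2]
4. m(s(a), m(a, s(b), m(b, b, m(s(a), s(s(a)), s(a)))), a)  →  m(s(a), m(a, s(b), m(b, b, a)), a)   [R5 at 2.3.3]
5. m(s(a), m(a, s(b), m(b, b, a)), a)  →  m(s(a), m(a, s(b), a), a)   [R7 at 2.3]
6. m(s(a), m(a, s(b), a), a)  →  m(s(a), s(s(b)), a)   [R2 at 2]
7. m(s(a), s(s(b)), a)  →  s(b)   [R4 at ε]

s(b)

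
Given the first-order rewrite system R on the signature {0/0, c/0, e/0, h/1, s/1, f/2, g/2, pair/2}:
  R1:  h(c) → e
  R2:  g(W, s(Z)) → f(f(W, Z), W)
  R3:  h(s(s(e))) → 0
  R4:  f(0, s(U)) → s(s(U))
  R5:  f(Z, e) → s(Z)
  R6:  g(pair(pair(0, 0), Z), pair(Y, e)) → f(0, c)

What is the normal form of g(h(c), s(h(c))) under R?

1. g(h(c), s(h(c)))  →  f(f(h(c), h(c)), h(c))   [R2 at ε]
2. f(f(h(c), h(c)), h(c))  →  f(f(e, h(c)), h(c))   [R1 at 1.1]
3. f(f(e, h(c)), h(c))  →  f(f(e, e), h(c))   [R1 at 1.2]
4. f(f(e, e), h(c))  →  f(s(e), h(c))   [R5 at 1]
5. f(s(e), h(c))  →  f(s(e), e)   [R1 at 2]
6. f(s(e), e)  →  s(s(e))   [R5 at ε]

s(s(e))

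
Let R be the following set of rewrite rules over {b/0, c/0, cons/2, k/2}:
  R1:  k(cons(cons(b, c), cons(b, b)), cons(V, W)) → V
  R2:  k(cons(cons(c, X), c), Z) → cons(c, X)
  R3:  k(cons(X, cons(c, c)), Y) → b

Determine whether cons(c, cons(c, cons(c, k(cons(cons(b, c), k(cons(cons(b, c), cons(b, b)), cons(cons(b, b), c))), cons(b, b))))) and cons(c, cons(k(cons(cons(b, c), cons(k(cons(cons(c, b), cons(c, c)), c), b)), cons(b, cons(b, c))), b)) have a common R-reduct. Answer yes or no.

Reduce t₁ = cons(c, cons(c, cons(c, k(cons(cons(b, c), k(cons(cons(b, c), cons(b, b)), cons(cons(b, b), c))), cons(b, b))))):
1. cons(c, cons(c, cons(c, k(cons(cons(b, c), k(cons(cons(b, c), cons(b, b)), cons(cons(b, b), c))), cons(b, b)))))  →  cons(c, cons(c, cons(c, k(cons(cons(b, c), cons(b, b)), cons(b, b)))))   [R1 at 2.2.2.1.2]
2. cons(c, cons(c, cons(c, k(cons(cons(b, c), cons(b, b)), cons(b, b)))))  →  cons(c, cons(c, cons(c, b)))   [R1 at 2.2.2]

Reduce t₂ = cons(c, cons(k(cons(cons(b, c), cons(k(cons(cons(c, b), cons(c, c)), c), b)), cons(b, cons(b, c))), b)):
1. cons(c, cons(k(cons(cons(b, c), cons(k(cons(cons(c, b), cons(c, c)), c), b)), cons(b, cons(b, c))), b))  →  cons(c, cons(k(cons(cons(b, c), cons(b, b)), cons(b, cons(b, c))), b))   [R3 at 2.1.1.2.1]
2. cons(c, cons(k(cons(cons(b, c), cons(b, b)), cons(b, cons(b, c))), b))  →  cons(c, cons(b, b))   [R1 at 2.1]

no — NF(t₁) = cons(c, cons(c, cons(c, b))), NF(t₂) = cons(c, cons(b, b))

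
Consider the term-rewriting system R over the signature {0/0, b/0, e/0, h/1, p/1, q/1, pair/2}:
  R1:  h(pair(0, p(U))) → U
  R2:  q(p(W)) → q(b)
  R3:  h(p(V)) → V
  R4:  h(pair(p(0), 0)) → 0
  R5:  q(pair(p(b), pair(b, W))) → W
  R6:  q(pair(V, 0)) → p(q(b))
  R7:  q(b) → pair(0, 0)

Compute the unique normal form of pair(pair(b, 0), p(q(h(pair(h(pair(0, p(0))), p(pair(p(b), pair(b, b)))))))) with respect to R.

pair(pair(b, 0), p(b))

1. pair(pair(b, 0), p(q(h(pair(h(pair(0, p(0))), p(pair(p(b), pair(b, b))))))))  →  pair(pair(b, 0), p(q(h(pair(0, p(pair(p(b), pair(b, b))))))))   [R1 at 2.1.1.1.1]
2. pair(pair(b, 0), p(q(h(pair(0, p(pair(p(b), pair(b, b))))))))  →  pair(pair(b, 0), p(q(pair(p(b), pair(b, b)))))   [R1 at 2.1.1]
3. pair(pair(b, 0), p(q(pair(p(b), pair(b, b)))))  →  pair(pair(b, 0), p(b))   [R5 at 2.1]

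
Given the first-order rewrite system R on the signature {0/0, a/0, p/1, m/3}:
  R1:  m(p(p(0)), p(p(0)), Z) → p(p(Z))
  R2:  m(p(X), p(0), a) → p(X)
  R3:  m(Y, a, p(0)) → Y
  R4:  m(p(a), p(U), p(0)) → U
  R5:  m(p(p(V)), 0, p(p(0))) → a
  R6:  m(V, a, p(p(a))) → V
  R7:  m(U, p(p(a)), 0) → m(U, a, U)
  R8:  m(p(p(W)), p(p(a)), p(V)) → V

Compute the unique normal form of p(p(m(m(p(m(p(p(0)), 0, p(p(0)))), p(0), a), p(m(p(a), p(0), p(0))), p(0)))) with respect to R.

1. p(p(m(m(p(m(p(p(0)), 0, p(p(0)))), p(0), a), p(m(p(a), p(0), p(0))), p(0))))  →  p(p(m(p(m(p(p(0)), 0, p(p(0)))), p(m(p(a), p(0), p(0))), p(0))))   [R2 at 1.1.1]
2. p(p(m(p(m(p(p(0)), 0, p(p(0)))), p(m(p(a), p(0), p(0))), p(0))))  →  p(p(m(p(a), p(m(p(a), p(0), p(0))), p(0))))   [R5 at 1.1.1.1]
3. p(p(m(p(a), p(m(p(a), p(0), p(0))), p(0))))  →  p(p(m(p(a), p(0), p(0))))   [R4 at 1.1]
4. p(p(m(p(a), p(0), p(0))))  →  p(p(0))   [R4 at 1.1]

p(p(0))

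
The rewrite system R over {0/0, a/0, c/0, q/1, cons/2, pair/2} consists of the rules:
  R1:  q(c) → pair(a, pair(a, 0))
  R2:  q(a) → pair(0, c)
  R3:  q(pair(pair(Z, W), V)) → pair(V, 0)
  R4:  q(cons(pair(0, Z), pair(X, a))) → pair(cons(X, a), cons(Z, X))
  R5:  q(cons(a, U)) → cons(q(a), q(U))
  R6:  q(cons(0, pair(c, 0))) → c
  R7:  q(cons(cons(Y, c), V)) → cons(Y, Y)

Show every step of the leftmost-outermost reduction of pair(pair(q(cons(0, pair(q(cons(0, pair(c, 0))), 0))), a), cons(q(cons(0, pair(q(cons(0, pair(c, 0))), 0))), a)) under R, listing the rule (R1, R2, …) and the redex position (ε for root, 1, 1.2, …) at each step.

1. pair(pair(q(cons(0, pair(q(cons(0, pair(c, 0))), 0))), a), cons(q(cons(0, pair(q(cons(0, pair(c, 0))), 0))), a))  →  pair(pair(q(cons(0, pair(c, 0))), a), cons(q(cons(0, pair(q(cons(0, pair(c, 0))), 0))), a))   [R6 at 1.1.1.2.1]
2. pair(pair(q(cons(0, pair(c, 0))), a), cons(q(cons(0, pair(q(cons(0, pair(c, 0))), 0))), a))  →  pair(pair(c, a), cons(q(cons(0, pair(q(cons(0, pair(c, 0))), 0))), a))   [R6 at 1.1]
3. pair(pair(c, a), cons(q(cons(0, pair(q(cons(0, pair(c, 0))), 0))), a))  →  pair(pair(c, a), cons(q(cons(0, pair(c, 0))), a))   [R6 at 2.1.1.2.1]
4. pair(pair(c, a), cons(q(cons(0, pair(c, 0))), a))  →  pair(pair(c, a), cons(c, a))   [R6 at 2.1]

pair(pair(c, a), cons(c, a))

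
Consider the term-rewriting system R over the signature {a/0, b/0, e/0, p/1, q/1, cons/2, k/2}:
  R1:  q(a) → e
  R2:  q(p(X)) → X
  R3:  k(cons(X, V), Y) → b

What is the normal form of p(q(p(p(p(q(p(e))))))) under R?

1. p(q(p(p(p(q(p(e)))))))  →  p(p(p(q(p(e)))))   [R2 at 1]
2. p(p(p(q(p(e)))))  →  p(p(p(e)))   [R2 at 1.1.1]

p(p(p(e)))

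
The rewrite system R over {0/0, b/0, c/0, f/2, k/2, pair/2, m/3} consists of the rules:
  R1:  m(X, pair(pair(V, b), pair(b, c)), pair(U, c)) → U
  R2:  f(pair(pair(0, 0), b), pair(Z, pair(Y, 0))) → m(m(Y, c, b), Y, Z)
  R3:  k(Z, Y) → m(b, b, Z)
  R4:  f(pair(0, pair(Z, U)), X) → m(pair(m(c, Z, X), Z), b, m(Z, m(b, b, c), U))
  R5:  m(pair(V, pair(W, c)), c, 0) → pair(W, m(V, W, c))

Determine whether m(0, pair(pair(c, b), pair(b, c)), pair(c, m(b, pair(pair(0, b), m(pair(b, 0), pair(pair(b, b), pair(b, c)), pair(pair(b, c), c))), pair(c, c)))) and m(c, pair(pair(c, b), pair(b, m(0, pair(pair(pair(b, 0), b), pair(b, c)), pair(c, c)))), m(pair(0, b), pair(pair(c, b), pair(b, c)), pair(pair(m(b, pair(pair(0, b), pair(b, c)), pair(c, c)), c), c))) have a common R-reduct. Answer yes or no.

Reduce t₁ = m(0, pair(pair(c, b), pair(b, c)), pair(c, m(b, pair(pair(0, b), m(pair(b, 0), pair(pair(b, b), pair(b, c)), pair(pair(b, c), c))), pair(c, c)))):
1. m(0, pair(pair(c, b), pair(b, c)), pair(c, m(b, pair(pair(0, b), m(pair(b, 0), pair(pair(b, b), pair(b, c)), pair(pair(b, c), c))), pair(c, c))))  →  m(0, pair(pair(c, b), pair(b, c)), pair(c, m(b, pair(pair(0, b), pair(b, c)), pair(c, c))))   [R1 at 3.2.2.2]
2. m(0, pair(pair(c, b), pair(b, c)), pair(c, m(b, pair(pair(0, b), pair(b, c)), pair(c, c))))  →  m(0, pair(pair(c, b), pair(b, c)), pair(c, c))   [R1 at 3.2]
3. m(0, pair(pair(c, b), pair(b, c)), pair(c, c))  →  c   [R1 at ε]

Reduce t₂ = m(c, pair(pair(c, b), pair(b, m(0, pair(pair(pair(b, 0), b), pair(b, c)), pair(c, c)))), m(pair(0, b), pair(pair(c, b), pair(b, c)), pair(pair(m(b, pair(pair(0, b), pair(b, c)), pair(c, c)), c), c))):
1. m(c, pair(pair(c, b), pair(b, m(0, pair(pair(pair(b, 0), b), pair(b, c)), pair(c, c)))), m(pair(0, b), pair(pair(c, b), pair(b, c)), pair(pair(m(b, pair(pair(0, b), pair(b, c)), pair(c, c)), c), c)))  →  m(c, pair(pair(c, b), pair(b, c)), m(pair(0, b), pair(pair(c, b), pair(b, c)), pair(pair(m(b, pair(pair(0, b), pair(b, c)), pair(c, c)), c), c)))   [R1 at 2.2.2]
2. m(c, pair(pair(c, b), pair(b, c)), m(pair(0, b), pair(pair(c, b), pair(b, c)), pair(pair(m(b, pair(pair(0, b), pair(b, c)), pair(c, c)), c), c)))  →  m(c, pair(pair(c, b), pair(b, c)), pair(m(b, pair(pair(0, b), pair(b, c)), pair(c, c)), c))   [R1 at 3]
3. m(c, pair(pair(c, b), pair(b, c)), pair(m(b, pair(pair(0, b), pair(b, c)), pair(c, c)), c))  →  m(b, pair(pair(0, b), pair(b, c)), pair(c, c))   [R1 at ε]
4. m(b, pair(pair(0, b), pair(b, c)), pair(c, c))  →  c   [R1 at ε]

yes — NF(t₁) = c, NF(t₂) = c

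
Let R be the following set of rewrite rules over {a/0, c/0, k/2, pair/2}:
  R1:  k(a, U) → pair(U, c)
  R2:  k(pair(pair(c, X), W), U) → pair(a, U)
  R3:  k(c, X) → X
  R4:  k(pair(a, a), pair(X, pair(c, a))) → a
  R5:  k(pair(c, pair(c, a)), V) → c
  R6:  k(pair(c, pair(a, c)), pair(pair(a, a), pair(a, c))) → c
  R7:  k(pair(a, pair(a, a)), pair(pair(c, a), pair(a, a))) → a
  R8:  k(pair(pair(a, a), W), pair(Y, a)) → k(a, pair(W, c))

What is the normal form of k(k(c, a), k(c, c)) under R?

1. k(k(c, a), k(c, c))  →  k(a, k(c, c))   [R3 at 1]
2. k(a, k(c, c))  →  pair(k(c, c), c)   [R1 at ε]
3. pair(k(c, c), c)  →  pair(c, c)   [R3 at 1]

pair(c, c)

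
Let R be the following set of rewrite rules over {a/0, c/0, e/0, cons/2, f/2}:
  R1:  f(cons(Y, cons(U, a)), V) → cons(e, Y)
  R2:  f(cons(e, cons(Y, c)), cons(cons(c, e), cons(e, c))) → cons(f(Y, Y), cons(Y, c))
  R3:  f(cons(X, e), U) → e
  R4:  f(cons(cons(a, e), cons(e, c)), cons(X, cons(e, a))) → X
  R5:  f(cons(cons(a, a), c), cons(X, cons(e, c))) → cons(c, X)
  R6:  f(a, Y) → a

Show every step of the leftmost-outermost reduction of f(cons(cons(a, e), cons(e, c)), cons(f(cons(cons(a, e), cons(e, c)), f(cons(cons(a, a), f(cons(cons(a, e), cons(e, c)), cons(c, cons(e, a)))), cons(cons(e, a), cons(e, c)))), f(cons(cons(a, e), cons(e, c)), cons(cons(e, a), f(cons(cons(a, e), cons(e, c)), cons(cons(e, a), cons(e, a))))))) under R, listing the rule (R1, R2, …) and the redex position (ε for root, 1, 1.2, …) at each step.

c

1. f(cons(cons(a, e), cons(e, c)), cons(f(cons(cons(a, e), cons(e, c)), f(cons(cons(a, a), f(cons(cons(a, e), cons(e, c)), cons(c, cons(e, a)))), cons(cons(e, a), cons(e, c)))), f(cons(cons(a, e), cons(e, c)), cons(cons(e, a), f(cons(cons(a, e), cons(e, c)), cons(cons(e, a), cons(e, a)))))))  →  f(cons(cons(a, e), cons(e, c)), cons(f(cons(cons(a, e), cons(e, c)), f(cons(cons(a, a), c), cons(cons(e, a), cons(e, c)))), f(cons(cons(a, e), cons(e, c)), cons(cons(e, a), f(cons(cons(a, e), cons(e, c)), cons(cons(e, a), cons(e, a)))))))   [R4 at 2.1.2.1.2]
2. f(cons(cons(a, e), cons(e, c)), cons(f(cons(cons(a, e), cons(e, c)), f(cons(cons(a, a), c), cons(cons(e, a), cons(e, c)))), f(cons(cons(a, e), cons(e, c)), cons(cons(e, a), f(cons(cons(a, e), cons(e, c)), cons(cons(e, a), cons(e, a)))))))  →  f(cons(cons(a, e), cons(e, c)), cons(f(cons(cons(a, e), cons(e, c)), cons(c, cons(e, a))), f(cons(cons(a, e), cons(e, c)), cons(cons(e, a), f(cons(cons(a, e), cons(e, c)), cons(cons(e, a), cons(e, a)))))))   [R5 at 2.1.2]
3. f(cons(cons(a, e), cons(e, c)), cons(f(cons(cons(a, e), cons(e, c)), cons(c, cons(e, a))), f(cons(cons(a, e), cons(e, c)), cons(cons(e, a), f(cons(cons(a, e), cons(e, c)), cons(cons(e, a), cons(e, a)))))))  →  f(cons(cons(a, e), cons(e, c)), cons(c, f(cons(cons(a, e), cons(e, c)), cons(cons(e, a), f(cons(cons(a, e), cons(e, c)), cons(cons(e, a), cons(e, a)))))))   [R4 at 2.1]
4. f(cons(cons(a, e), cons(e, c)), cons(c, f(cons(cons(a, e), cons(e, c)), cons(cons(e, a), f(cons(cons(a, e), cons(e, c)), cons(cons(e, a), cons(e, a)))))))  →  f(cons(cons(a, e), cons(e, c)), cons(c, f(cons(cons(a, e), cons(e, c)), cons(cons(e, a), cons(e, a)))))   [R4 at 2.2.2.2]
5. f(cons(cons(a, e), cons(e, c)), cons(c, f(cons(cons(a, e), cons(e, c)), cons(cons(e, a), cons(e, a)))))  →  f(cons(cons(a, e), cons(e, c)), cons(c, cons(e, a)))   [R4 at 2.2]
6. f(cons(cons(a, e), cons(e, c)), cons(c, cons(e, a)))  →  c   [R4 at ε]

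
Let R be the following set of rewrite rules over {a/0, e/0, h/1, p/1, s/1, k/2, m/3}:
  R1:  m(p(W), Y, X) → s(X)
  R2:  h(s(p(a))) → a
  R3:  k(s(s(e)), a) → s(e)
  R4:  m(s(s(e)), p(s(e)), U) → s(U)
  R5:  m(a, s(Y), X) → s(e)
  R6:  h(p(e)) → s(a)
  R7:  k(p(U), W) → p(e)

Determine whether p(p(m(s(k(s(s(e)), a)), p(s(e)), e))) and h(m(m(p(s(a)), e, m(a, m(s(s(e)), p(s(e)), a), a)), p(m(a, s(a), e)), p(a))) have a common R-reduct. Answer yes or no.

Reduce t₁ = p(p(m(s(k(s(s(e)), a)), p(s(e)), e))):
1. p(p(m(s(k(s(s(e)), a)), p(s(e)), e)))  →  p(p(m(s(s(e)), p(s(e)), e)))   [R3 at 1.1.1.1]
2. p(p(m(s(s(e)), p(s(e)), e)))  →  p(p(s(e)))   [R4 at 1.1]

Reduce t₂ = h(m(m(p(s(a)), e, m(a, m(s(s(e)), p(s(e)), a), a)), p(m(a, s(a), e)), p(a))):
1. h(m(m(p(s(a)), e, m(a, m(s(s(e)), p(s(e)), a), a)), p(m(a, s(a), e)), p(a)))  →  h(m(s(m(a, m(s(s(e)), p(s(e)), a), a)), p(m(a, s(a), e)), p(a)))   [R1 at 1.1]
2. h(m(s(m(a, m(s(s(e)), p(s(e)), a), a)), p(m(a, s(a), e)), p(a)))  →  h(m(s(m(a, s(a), a)), p(m(a, s(a), e)), p(a)))   [R4 at 1.1.1.2]
3. h(m(s(m(a, s(a), a)), p(m(a, s(a), e)), p(a)))  →  h(m(s(s(e)), p(m(a, s(a), e)), p(a)))   [R5 at 1.1.1]
4. h(m(s(s(e)), p(m(a, s(a), e)), p(a)))  →  h(m(s(s(e)), p(s(e)), p(a)))   [R5 at 1.2.1]
5. h(m(s(s(e)), p(s(e)), p(a)))  →  h(s(p(a)))   [R4 at 1]
6. h(s(p(a)))  →  a   [R2 at ε]

no — NF(t₁) = p(p(s(e))), NF(t₂) = a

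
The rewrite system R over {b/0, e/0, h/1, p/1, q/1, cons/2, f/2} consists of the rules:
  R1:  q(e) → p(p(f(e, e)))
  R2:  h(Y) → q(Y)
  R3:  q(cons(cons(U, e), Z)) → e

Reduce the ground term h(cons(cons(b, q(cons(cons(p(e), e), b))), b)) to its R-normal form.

1. h(cons(cons(b, q(cons(cons(p(e), e), b))), b))  →  q(cons(cons(b, q(cons(cons(p(e), e), b))), b))   [R2 at ε]
2. q(cons(cons(b, q(cons(cons(p(e), e), b))), b))  →  q(cons(cons(b, e), b))   [R3 at 1.1.2]
3. q(cons(cons(b, e), b))  →  e   [R3 at ε]

e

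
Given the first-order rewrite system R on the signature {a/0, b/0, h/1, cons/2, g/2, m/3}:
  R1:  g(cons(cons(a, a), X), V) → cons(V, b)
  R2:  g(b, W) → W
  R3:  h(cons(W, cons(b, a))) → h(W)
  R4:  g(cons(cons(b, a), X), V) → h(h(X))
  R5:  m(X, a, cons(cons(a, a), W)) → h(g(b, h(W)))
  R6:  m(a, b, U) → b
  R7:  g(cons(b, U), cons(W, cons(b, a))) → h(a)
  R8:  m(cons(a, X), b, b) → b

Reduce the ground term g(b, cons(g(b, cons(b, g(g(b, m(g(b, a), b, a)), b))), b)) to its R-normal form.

1. g(b, cons(g(b, cons(b, g(g(b, m(g(b, a), b, a)), b))), b))  →  cons(g(b, cons(b, g(g(b, m(g(b, a), b, a)), b))), b)   [R2 at ε]
2. cons(g(b, cons(b, g(g(b, m(g(b, a), b, a)), b))), b)  →  cons(cons(b, g(g(b, m(g(b, a), b, a)), b)), b)   [R2 at 1]
3. cons(cons(b, g(g(b, m(g(b, a), b, a)), b)), b)  →  cons(cons(b, g(m(g(b, a), b, a), b)), b)   [R2 at 1.2.1]
4. cons(cons(b, g(m(g(b, a), b, a), b)), b)  →  cons(cons(b, g(m(a, b, a), b)), b)   [R2 at 1.2.1.1]
5. cons(cons(b, g(m(a, b, a), b)), b)  →  cons(cons(b, g(b, b)), b)   [R6 at 1.2.1]
6. cons(cons(b, g(b, b)), b)  →  cons(cons(b, b), b)   [R2 at 1.2]

cons(cons(b, b), b)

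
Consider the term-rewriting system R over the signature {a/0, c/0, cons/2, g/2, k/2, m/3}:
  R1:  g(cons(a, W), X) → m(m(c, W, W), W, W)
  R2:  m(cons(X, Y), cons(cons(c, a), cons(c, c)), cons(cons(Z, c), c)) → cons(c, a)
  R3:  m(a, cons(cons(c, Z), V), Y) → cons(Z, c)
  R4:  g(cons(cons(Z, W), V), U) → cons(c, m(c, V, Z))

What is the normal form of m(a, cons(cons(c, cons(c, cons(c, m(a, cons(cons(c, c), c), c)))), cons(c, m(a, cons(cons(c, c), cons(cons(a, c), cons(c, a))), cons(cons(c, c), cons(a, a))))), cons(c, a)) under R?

cons(cons(c, cons(c, cons(c, c))), c)

1. m(a, cons(cons(c, cons(c, cons(c, m(a, cons(cons(c, c), c), c)))), cons(c, m(a, cons(cons(c, c), cons(cons(a, c), cons(c, a))), cons(cons(c, c), cons(a, a))))), cons(c, a))  →  cons(cons(c, cons(c, m(a, cons(cons(c, c), c), c))), c)   [R3 at ε]
2. cons(cons(c, cons(c, m(a, cons(cons(c, c), c), c))), c)  →  cons(cons(c, cons(c, cons(c, c))), c)   [R3 at 1.2.2]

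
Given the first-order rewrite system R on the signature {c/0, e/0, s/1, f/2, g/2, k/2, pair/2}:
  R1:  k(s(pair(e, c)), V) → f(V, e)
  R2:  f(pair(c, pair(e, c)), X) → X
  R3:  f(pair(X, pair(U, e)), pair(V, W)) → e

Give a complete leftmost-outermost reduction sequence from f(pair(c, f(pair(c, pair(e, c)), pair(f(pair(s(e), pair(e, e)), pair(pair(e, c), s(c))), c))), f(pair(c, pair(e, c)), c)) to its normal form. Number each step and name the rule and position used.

1. f(pair(c, f(pair(c, pair(e, c)), pair(f(pair(s(e), pair(e, e)), pair(pair(e, c), s(c))), c))), f(pair(c, pair(e, c)), c))  →  f(pair(c, pair(f(pair(s(e), pair(e, e)), pair(pair(e, c), s(c))), c)), f(pair(c, pair(e, c)), c))   [R2 at 1.2]
2. f(pair(c, pair(f(pair(s(e), pair(e, e)), pair(pair(e, c), s(c))), c)), f(pair(c, pair(e, c)), c))  →  f(pair(c, pair(e, c)), f(pair(c, pair(e, c)), c))   [R3 at 1.2.1]
3. f(pair(c, pair(e, c)), f(pair(c, pair(e, c)), c))  →  f(pair(c, pair(e, c)), c)   [R2 at ε]
4. f(pair(c, pair(e, c)), c)  →  c   [R2 at ε]

c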